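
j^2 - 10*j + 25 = (j - 5)^2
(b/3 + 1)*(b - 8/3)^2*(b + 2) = b^4/3 - b^3/9 - 122*b^2/27 + 32*b/27 + 128/9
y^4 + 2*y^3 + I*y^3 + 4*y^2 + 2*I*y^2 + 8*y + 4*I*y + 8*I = (y + 2)*(y - 2*I)*(y + I)*(y + 2*I)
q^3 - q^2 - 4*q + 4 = (q - 2)*(q - 1)*(q + 2)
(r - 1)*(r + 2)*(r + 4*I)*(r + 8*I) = r^4 + r^3 + 12*I*r^3 - 34*r^2 + 12*I*r^2 - 32*r - 24*I*r + 64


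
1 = 1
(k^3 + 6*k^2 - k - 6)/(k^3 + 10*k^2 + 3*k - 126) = (k^2 - 1)/(k^2 + 4*k - 21)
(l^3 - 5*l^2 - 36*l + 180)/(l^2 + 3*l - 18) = (l^2 - 11*l + 30)/(l - 3)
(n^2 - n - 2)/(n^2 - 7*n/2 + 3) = 2*(n + 1)/(2*n - 3)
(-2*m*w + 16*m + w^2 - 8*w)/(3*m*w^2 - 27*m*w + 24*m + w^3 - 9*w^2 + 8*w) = (-2*m + w)/(3*m*w - 3*m + w^2 - w)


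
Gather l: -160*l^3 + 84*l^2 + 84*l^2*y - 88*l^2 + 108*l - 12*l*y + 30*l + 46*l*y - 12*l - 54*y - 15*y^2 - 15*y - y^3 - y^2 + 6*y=-160*l^3 + l^2*(84*y - 4) + l*(34*y + 126) - y^3 - 16*y^2 - 63*y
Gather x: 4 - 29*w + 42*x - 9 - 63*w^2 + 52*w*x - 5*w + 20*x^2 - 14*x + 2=-63*w^2 - 34*w + 20*x^2 + x*(52*w + 28) - 3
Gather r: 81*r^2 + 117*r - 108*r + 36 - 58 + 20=81*r^2 + 9*r - 2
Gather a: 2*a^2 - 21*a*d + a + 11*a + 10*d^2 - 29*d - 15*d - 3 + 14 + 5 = 2*a^2 + a*(12 - 21*d) + 10*d^2 - 44*d + 16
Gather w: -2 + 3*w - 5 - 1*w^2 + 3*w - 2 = -w^2 + 6*w - 9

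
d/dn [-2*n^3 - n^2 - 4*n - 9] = -6*n^2 - 2*n - 4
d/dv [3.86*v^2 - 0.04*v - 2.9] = 7.72*v - 0.04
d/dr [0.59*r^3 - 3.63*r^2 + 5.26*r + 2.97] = 1.77*r^2 - 7.26*r + 5.26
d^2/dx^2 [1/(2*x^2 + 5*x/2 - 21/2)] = 4*(-16*x^2 - 20*x + (8*x + 5)^2 + 84)/(4*x^2 + 5*x - 21)^3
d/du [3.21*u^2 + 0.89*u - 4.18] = 6.42*u + 0.89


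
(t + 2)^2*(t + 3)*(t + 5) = t^4 + 12*t^3 + 51*t^2 + 92*t + 60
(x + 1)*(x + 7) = x^2 + 8*x + 7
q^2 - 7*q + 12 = (q - 4)*(q - 3)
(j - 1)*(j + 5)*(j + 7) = j^3 + 11*j^2 + 23*j - 35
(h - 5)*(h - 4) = h^2 - 9*h + 20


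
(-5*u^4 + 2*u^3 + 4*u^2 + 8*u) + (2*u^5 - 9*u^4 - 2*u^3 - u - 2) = 2*u^5 - 14*u^4 + 4*u^2 + 7*u - 2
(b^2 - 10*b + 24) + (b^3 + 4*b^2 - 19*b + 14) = b^3 + 5*b^2 - 29*b + 38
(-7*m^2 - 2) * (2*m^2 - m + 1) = -14*m^4 + 7*m^3 - 11*m^2 + 2*m - 2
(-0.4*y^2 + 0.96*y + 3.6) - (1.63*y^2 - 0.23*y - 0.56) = -2.03*y^2 + 1.19*y + 4.16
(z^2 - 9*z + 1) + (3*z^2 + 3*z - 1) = 4*z^2 - 6*z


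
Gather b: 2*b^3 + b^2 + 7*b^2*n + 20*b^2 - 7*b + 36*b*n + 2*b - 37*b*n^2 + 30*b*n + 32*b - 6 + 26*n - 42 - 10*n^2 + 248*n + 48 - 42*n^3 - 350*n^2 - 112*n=2*b^3 + b^2*(7*n + 21) + b*(-37*n^2 + 66*n + 27) - 42*n^3 - 360*n^2 + 162*n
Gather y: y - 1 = y - 1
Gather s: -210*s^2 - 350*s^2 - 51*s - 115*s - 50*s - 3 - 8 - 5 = -560*s^2 - 216*s - 16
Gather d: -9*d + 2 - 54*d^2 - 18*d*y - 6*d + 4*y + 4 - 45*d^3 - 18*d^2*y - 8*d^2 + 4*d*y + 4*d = -45*d^3 + d^2*(-18*y - 62) + d*(-14*y - 11) + 4*y + 6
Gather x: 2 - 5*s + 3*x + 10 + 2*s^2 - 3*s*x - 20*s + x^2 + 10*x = 2*s^2 - 25*s + x^2 + x*(13 - 3*s) + 12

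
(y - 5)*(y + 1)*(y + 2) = y^3 - 2*y^2 - 13*y - 10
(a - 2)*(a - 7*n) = a^2 - 7*a*n - 2*a + 14*n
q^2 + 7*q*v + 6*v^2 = (q + v)*(q + 6*v)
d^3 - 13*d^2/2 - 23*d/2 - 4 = (d - 8)*(d + 1/2)*(d + 1)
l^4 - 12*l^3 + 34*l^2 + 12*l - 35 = (l - 7)*(l - 5)*(l - 1)*(l + 1)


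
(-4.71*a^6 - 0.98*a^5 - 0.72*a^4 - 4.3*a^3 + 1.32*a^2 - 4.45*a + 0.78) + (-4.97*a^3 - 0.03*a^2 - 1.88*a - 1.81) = -4.71*a^6 - 0.98*a^5 - 0.72*a^4 - 9.27*a^3 + 1.29*a^2 - 6.33*a - 1.03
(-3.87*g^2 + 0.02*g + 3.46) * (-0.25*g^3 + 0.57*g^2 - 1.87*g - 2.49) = 0.9675*g^5 - 2.2109*g^4 + 6.3833*g^3 + 11.5711*g^2 - 6.52*g - 8.6154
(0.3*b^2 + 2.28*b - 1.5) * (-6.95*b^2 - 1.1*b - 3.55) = -2.085*b^4 - 16.176*b^3 + 6.852*b^2 - 6.444*b + 5.325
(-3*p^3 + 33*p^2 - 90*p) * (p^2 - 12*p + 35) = -3*p^5 + 69*p^4 - 591*p^3 + 2235*p^2 - 3150*p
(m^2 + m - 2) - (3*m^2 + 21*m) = -2*m^2 - 20*m - 2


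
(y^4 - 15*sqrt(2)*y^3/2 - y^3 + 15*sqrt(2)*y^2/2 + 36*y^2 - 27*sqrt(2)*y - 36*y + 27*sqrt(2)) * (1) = y^4 - 15*sqrt(2)*y^3/2 - y^3 + 15*sqrt(2)*y^2/2 + 36*y^2 - 27*sqrt(2)*y - 36*y + 27*sqrt(2)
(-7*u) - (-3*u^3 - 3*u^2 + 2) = 3*u^3 + 3*u^2 - 7*u - 2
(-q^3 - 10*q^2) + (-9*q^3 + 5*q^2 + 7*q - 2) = -10*q^3 - 5*q^2 + 7*q - 2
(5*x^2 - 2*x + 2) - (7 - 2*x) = 5*x^2 - 5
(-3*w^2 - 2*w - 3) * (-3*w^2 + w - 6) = 9*w^4 + 3*w^3 + 25*w^2 + 9*w + 18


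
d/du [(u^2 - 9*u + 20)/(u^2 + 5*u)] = 2*(7*u^2 - 20*u - 50)/(u^2*(u^2 + 10*u + 25))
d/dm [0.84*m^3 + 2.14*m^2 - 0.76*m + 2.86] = 2.52*m^2 + 4.28*m - 0.76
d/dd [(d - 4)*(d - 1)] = 2*d - 5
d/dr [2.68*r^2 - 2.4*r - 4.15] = 5.36*r - 2.4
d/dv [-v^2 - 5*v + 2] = -2*v - 5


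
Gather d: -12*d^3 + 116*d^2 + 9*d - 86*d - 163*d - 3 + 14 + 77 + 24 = -12*d^3 + 116*d^2 - 240*d + 112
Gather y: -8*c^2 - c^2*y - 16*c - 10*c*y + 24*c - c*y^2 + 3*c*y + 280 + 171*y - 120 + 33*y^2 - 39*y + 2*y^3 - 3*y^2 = -8*c^2 + 8*c + 2*y^3 + y^2*(30 - c) + y*(-c^2 - 7*c + 132) + 160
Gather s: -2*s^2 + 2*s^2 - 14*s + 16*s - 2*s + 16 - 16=0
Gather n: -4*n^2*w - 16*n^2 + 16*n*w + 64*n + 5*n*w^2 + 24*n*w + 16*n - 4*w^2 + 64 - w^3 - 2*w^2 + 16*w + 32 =n^2*(-4*w - 16) + n*(5*w^2 + 40*w + 80) - w^3 - 6*w^2 + 16*w + 96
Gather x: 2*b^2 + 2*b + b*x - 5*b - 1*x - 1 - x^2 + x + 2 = 2*b^2 + b*x - 3*b - x^2 + 1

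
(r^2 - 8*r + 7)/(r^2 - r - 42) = (r - 1)/(r + 6)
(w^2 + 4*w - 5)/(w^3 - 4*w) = (w^2 + 4*w - 5)/(w*(w^2 - 4))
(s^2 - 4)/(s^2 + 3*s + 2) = (s - 2)/(s + 1)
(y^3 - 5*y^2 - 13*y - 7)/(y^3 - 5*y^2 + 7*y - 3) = (y^3 - 5*y^2 - 13*y - 7)/(y^3 - 5*y^2 + 7*y - 3)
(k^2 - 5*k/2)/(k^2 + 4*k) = (k - 5/2)/(k + 4)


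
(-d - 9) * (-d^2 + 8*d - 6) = d^3 + d^2 - 66*d + 54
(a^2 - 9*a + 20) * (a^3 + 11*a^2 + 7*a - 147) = a^5 + 2*a^4 - 72*a^3 + 10*a^2 + 1463*a - 2940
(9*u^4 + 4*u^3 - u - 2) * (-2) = -18*u^4 - 8*u^3 + 2*u + 4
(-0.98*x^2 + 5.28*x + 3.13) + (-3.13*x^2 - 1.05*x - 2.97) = -4.11*x^2 + 4.23*x + 0.16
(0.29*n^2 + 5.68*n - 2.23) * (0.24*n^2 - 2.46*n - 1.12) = 0.0696*n^4 + 0.6498*n^3 - 14.8328*n^2 - 0.8758*n + 2.4976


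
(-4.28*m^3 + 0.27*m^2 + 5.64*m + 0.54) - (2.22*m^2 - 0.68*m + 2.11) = -4.28*m^3 - 1.95*m^2 + 6.32*m - 1.57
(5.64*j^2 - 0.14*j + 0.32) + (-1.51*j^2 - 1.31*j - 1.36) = 4.13*j^2 - 1.45*j - 1.04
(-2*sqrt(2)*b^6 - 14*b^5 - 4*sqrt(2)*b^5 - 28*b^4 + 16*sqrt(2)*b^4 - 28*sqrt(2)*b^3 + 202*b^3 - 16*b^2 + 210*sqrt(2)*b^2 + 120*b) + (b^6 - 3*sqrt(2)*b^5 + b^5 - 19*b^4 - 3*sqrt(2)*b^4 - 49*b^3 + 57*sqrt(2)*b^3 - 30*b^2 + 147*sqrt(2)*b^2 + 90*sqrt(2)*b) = -2*sqrt(2)*b^6 + b^6 - 13*b^5 - 7*sqrt(2)*b^5 - 47*b^4 + 13*sqrt(2)*b^4 + 29*sqrt(2)*b^3 + 153*b^3 - 46*b^2 + 357*sqrt(2)*b^2 + 120*b + 90*sqrt(2)*b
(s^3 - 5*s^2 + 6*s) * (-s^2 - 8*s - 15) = -s^5 - 3*s^4 + 19*s^3 + 27*s^2 - 90*s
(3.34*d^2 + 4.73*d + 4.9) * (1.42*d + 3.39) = 4.7428*d^3 + 18.0392*d^2 + 22.9927*d + 16.611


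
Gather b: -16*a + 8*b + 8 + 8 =-16*a + 8*b + 16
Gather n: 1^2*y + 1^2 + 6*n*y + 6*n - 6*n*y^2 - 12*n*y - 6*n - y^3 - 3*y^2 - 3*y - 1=n*(-6*y^2 - 6*y) - y^3 - 3*y^2 - 2*y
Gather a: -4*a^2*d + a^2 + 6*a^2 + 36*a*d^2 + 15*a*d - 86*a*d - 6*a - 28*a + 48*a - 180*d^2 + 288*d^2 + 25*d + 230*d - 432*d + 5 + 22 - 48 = a^2*(7 - 4*d) + a*(36*d^2 - 71*d + 14) + 108*d^2 - 177*d - 21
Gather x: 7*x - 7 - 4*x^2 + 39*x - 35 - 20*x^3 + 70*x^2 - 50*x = -20*x^3 + 66*x^2 - 4*x - 42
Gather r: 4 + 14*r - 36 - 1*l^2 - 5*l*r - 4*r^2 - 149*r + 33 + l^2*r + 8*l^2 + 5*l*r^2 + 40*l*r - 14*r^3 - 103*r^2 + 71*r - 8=7*l^2 - 14*r^3 + r^2*(5*l - 107) + r*(l^2 + 35*l - 64) - 7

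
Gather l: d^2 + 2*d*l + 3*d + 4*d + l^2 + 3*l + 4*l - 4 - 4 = d^2 + 7*d + l^2 + l*(2*d + 7) - 8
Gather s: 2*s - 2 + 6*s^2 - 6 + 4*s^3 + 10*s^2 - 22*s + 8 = 4*s^3 + 16*s^2 - 20*s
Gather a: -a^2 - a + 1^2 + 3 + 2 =-a^2 - a + 6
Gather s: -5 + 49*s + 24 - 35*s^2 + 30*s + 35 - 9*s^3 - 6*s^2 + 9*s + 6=-9*s^3 - 41*s^2 + 88*s + 60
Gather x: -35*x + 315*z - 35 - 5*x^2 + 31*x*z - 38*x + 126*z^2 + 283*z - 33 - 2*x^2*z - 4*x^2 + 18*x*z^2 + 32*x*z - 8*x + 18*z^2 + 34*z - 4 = x^2*(-2*z - 9) + x*(18*z^2 + 63*z - 81) + 144*z^2 + 632*z - 72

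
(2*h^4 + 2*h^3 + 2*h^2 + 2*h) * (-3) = -6*h^4 - 6*h^3 - 6*h^2 - 6*h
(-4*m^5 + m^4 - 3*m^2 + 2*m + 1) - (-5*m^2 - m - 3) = -4*m^5 + m^4 + 2*m^2 + 3*m + 4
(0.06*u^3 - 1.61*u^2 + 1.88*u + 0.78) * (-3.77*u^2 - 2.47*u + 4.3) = -0.2262*u^5 + 5.9215*u^4 - 2.8529*u^3 - 14.5072*u^2 + 6.1574*u + 3.354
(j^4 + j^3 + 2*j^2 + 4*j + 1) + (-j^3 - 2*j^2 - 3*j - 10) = j^4 + j - 9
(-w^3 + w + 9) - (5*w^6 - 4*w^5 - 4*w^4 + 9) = -5*w^6 + 4*w^5 + 4*w^4 - w^3 + w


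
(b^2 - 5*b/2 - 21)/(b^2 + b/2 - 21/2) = (b - 6)/(b - 3)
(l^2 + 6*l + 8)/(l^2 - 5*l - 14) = (l + 4)/(l - 7)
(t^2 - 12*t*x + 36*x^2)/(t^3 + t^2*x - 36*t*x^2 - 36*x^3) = (t - 6*x)/(t^2 + 7*t*x + 6*x^2)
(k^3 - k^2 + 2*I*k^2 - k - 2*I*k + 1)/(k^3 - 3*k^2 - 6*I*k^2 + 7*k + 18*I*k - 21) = (k^2 + k*(-1 + I) - I)/(k^2 - k*(3 + 7*I) + 21*I)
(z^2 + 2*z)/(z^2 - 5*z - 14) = z/(z - 7)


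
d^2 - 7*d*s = d*(d - 7*s)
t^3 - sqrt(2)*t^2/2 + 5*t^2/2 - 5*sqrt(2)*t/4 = t*(t + 5/2)*(t - sqrt(2)/2)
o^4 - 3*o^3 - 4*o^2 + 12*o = o*(o - 3)*(o - 2)*(o + 2)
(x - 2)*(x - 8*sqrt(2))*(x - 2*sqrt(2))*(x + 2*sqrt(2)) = x^4 - 8*sqrt(2)*x^3 - 2*x^3 - 8*x^2 + 16*sqrt(2)*x^2 + 16*x + 64*sqrt(2)*x - 128*sqrt(2)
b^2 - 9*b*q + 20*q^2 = (b - 5*q)*(b - 4*q)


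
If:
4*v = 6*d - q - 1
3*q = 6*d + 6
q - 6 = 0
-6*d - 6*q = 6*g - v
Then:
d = 2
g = -187/24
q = 6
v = 5/4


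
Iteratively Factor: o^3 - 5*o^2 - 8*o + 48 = (o - 4)*(o^2 - o - 12) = (o - 4)*(o + 3)*(o - 4)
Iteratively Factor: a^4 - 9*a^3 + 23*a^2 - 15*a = (a - 5)*(a^3 - 4*a^2 + 3*a) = (a - 5)*(a - 3)*(a^2 - a) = (a - 5)*(a - 3)*(a - 1)*(a)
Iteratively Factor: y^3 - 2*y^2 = (y)*(y^2 - 2*y) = y^2*(y - 2)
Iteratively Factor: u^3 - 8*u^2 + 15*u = (u - 3)*(u^2 - 5*u) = (u - 5)*(u - 3)*(u)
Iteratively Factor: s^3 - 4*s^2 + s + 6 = (s - 2)*(s^2 - 2*s - 3) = (s - 2)*(s + 1)*(s - 3)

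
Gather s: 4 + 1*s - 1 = s + 3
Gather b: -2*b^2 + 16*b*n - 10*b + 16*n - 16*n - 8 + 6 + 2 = -2*b^2 + b*(16*n - 10)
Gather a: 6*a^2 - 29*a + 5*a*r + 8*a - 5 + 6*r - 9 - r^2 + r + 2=6*a^2 + a*(5*r - 21) - r^2 + 7*r - 12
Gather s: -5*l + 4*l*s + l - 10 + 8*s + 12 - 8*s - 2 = 4*l*s - 4*l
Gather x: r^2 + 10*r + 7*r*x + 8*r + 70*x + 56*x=r^2 + 18*r + x*(7*r + 126)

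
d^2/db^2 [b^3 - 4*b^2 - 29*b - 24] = 6*b - 8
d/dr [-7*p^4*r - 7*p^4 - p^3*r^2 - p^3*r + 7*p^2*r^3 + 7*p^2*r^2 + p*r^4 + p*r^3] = p*(-7*p^3 - 2*p^2*r - p^2 + 21*p*r^2 + 14*p*r + 4*r^3 + 3*r^2)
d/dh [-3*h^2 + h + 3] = 1 - 6*h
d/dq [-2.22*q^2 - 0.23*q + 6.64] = -4.44*q - 0.23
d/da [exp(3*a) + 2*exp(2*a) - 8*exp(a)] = (3*exp(2*a) + 4*exp(a) - 8)*exp(a)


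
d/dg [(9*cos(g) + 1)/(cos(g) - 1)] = 10*sin(g)/(cos(g) - 1)^2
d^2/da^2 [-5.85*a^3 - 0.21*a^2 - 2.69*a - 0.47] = -35.1*a - 0.42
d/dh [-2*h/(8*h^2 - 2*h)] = 4/(4*h - 1)^2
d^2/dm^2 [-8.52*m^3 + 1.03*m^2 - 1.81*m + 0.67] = 2.06 - 51.12*m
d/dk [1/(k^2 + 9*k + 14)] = (-2*k - 9)/(k^2 + 9*k + 14)^2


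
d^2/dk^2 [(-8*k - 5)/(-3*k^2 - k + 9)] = 2*((6*k + 1)^2*(8*k + 5) - (72*k + 23)*(3*k^2 + k - 9))/(3*k^2 + k - 9)^3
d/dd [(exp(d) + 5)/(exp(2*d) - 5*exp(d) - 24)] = (-(exp(d) + 5)*(2*exp(d) - 5) + exp(2*d) - 5*exp(d) - 24)*exp(d)/(-exp(2*d) + 5*exp(d) + 24)^2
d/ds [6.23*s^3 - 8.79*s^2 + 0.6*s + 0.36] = 18.69*s^2 - 17.58*s + 0.6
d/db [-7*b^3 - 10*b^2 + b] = -21*b^2 - 20*b + 1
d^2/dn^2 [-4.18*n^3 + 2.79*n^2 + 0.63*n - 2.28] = 5.58 - 25.08*n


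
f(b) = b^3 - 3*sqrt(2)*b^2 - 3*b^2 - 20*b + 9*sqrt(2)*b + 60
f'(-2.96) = 61.89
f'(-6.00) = 187.64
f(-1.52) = 50.81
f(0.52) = 54.40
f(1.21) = 42.37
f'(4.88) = -6.52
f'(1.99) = -24.22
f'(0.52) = -13.99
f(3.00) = 0.00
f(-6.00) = -373.10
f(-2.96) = -7.87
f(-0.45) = 61.71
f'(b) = 3*b^2 - 6*sqrt(2)*b - 6*b - 20 + 9*sqrt(2)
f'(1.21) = -20.41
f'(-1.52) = 21.68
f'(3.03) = -23.62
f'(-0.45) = -0.15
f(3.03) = -0.71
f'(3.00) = -23.73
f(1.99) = 24.73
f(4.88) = -31.75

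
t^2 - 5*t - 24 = (t - 8)*(t + 3)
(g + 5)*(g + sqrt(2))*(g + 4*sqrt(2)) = g^3 + 5*g^2 + 5*sqrt(2)*g^2 + 8*g + 25*sqrt(2)*g + 40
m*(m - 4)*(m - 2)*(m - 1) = m^4 - 7*m^3 + 14*m^2 - 8*m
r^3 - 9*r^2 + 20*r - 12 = (r - 6)*(r - 2)*(r - 1)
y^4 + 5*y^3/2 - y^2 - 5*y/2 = y*(y - 1)*(y + 1)*(y + 5/2)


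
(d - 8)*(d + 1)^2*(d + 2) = d^4 - 4*d^3 - 27*d^2 - 38*d - 16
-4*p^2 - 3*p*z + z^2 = (-4*p + z)*(p + z)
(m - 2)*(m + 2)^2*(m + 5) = m^4 + 7*m^3 + 6*m^2 - 28*m - 40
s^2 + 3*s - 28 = (s - 4)*(s + 7)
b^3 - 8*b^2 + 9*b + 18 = (b - 6)*(b - 3)*(b + 1)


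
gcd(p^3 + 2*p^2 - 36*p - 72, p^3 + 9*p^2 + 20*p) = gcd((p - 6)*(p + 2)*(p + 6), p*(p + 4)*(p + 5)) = 1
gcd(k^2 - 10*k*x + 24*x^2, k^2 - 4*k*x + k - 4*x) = -k + 4*x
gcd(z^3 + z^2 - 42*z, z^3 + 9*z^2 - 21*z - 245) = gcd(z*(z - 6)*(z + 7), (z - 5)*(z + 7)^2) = z + 7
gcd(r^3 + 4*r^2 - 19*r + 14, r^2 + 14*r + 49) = r + 7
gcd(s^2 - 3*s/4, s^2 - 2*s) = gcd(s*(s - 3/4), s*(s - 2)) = s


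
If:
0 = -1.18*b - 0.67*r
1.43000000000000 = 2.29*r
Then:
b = -0.35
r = 0.62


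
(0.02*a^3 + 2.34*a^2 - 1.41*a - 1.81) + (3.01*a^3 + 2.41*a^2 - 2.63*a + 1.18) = 3.03*a^3 + 4.75*a^2 - 4.04*a - 0.63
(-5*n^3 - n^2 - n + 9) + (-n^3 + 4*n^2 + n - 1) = -6*n^3 + 3*n^2 + 8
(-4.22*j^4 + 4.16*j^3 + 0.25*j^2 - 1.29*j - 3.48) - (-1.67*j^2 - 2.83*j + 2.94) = -4.22*j^4 + 4.16*j^3 + 1.92*j^2 + 1.54*j - 6.42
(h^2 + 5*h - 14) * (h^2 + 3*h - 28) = h^4 + 8*h^3 - 27*h^2 - 182*h + 392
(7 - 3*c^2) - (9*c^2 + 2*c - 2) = -12*c^2 - 2*c + 9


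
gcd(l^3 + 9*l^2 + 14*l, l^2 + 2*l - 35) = l + 7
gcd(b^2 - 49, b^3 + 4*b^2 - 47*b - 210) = b - 7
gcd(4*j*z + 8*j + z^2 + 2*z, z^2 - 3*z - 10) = z + 2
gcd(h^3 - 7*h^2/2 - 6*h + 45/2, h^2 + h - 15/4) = h + 5/2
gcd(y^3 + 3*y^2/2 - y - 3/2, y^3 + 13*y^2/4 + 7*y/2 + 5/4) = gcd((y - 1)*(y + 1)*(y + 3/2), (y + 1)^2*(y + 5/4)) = y + 1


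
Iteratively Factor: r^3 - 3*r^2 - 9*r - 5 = (r + 1)*(r^2 - 4*r - 5) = (r + 1)^2*(r - 5)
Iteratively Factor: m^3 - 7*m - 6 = (m + 2)*(m^2 - 2*m - 3) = (m + 1)*(m + 2)*(m - 3)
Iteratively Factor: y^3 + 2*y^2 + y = (y)*(y^2 + 2*y + 1) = y*(y + 1)*(y + 1)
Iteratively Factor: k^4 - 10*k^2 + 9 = (k - 1)*(k^3 + k^2 - 9*k - 9) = (k - 1)*(k + 1)*(k^2 - 9) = (k - 1)*(k + 1)*(k + 3)*(k - 3)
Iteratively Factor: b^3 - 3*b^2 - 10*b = (b - 5)*(b^2 + 2*b) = (b - 5)*(b + 2)*(b)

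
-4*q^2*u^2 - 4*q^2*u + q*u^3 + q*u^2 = u*(-4*q + u)*(q*u + q)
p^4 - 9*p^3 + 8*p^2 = p^2*(p - 8)*(p - 1)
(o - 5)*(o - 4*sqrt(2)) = o^2 - 4*sqrt(2)*o - 5*o + 20*sqrt(2)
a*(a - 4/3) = a^2 - 4*a/3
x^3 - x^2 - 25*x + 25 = (x - 5)*(x - 1)*(x + 5)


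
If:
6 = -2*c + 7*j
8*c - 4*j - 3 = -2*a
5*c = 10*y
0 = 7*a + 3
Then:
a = -3/7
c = 17/16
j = 65/56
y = 17/32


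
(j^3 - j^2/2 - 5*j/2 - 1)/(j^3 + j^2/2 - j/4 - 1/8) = 4*(j^2 - j - 2)/(4*j^2 - 1)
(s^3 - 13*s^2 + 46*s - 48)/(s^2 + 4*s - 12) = (s^2 - 11*s + 24)/(s + 6)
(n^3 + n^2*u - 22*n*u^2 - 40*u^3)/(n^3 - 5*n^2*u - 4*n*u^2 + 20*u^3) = (-n - 4*u)/(-n + 2*u)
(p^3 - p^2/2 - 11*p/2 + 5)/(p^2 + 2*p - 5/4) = 2*(p^2 - 3*p + 2)/(2*p - 1)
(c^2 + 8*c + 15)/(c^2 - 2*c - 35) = (c + 3)/(c - 7)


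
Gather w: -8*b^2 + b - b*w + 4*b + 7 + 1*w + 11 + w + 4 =-8*b^2 + 5*b + w*(2 - b) + 22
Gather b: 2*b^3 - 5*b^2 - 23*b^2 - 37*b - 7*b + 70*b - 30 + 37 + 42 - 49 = 2*b^3 - 28*b^2 + 26*b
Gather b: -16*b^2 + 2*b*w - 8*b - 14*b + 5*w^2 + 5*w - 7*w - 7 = -16*b^2 + b*(2*w - 22) + 5*w^2 - 2*w - 7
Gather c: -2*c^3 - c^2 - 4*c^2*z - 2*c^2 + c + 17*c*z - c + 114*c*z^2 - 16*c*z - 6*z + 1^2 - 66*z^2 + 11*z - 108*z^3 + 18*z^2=-2*c^3 + c^2*(-4*z - 3) + c*(114*z^2 + z) - 108*z^3 - 48*z^2 + 5*z + 1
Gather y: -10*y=-10*y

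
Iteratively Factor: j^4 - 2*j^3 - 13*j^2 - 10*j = (j)*(j^3 - 2*j^2 - 13*j - 10) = j*(j + 1)*(j^2 - 3*j - 10) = j*(j - 5)*(j + 1)*(j + 2)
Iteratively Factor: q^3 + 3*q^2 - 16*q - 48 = (q - 4)*(q^2 + 7*q + 12) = (q - 4)*(q + 3)*(q + 4)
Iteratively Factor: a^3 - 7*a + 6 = (a - 2)*(a^2 + 2*a - 3) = (a - 2)*(a + 3)*(a - 1)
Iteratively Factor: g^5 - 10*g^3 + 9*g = (g + 1)*(g^4 - g^3 - 9*g^2 + 9*g) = (g - 3)*(g + 1)*(g^3 + 2*g^2 - 3*g) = g*(g - 3)*(g + 1)*(g^2 + 2*g - 3) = g*(g - 3)*(g + 1)*(g + 3)*(g - 1)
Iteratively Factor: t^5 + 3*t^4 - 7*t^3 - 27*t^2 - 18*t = (t)*(t^4 + 3*t^3 - 7*t^2 - 27*t - 18) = t*(t + 2)*(t^3 + t^2 - 9*t - 9) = t*(t + 2)*(t + 3)*(t^2 - 2*t - 3) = t*(t + 1)*(t + 2)*(t + 3)*(t - 3)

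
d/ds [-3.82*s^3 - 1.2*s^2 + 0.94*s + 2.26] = -11.46*s^2 - 2.4*s + 0.94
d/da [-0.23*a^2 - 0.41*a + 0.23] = -0.46*a - 0.41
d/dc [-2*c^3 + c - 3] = 1 - 6*c^2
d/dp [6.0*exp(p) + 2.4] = 6.0*exp(p)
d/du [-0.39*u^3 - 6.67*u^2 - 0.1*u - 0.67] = -1.17*u^2 - 13.34*u - 0.1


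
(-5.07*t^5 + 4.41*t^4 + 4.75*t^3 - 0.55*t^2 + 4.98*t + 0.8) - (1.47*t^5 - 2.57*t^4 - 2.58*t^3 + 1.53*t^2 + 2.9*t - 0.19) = -6.54*t^5 + 6.98*t^4 + 7.33*t^3 - 2.08*t^2 + 2.08*t + 0.99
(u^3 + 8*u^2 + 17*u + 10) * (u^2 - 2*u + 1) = u^5 + 6*u^4 + 2*u^3 - 16*u^2 - 3*u + 10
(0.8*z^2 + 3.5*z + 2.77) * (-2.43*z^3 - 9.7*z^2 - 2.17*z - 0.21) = -1.944*z^5 - 16.265*z^4 - 42.4171*z^3 - 34.632*z^2 - 6.7459*z - 0.5817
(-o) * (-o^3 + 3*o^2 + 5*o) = o^4 - 3*o^3 - 5*o^2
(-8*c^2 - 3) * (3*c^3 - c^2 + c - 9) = -24*c^5 + 8*c^4 - 17*c^3 + 75*c^2 - 3*c + 27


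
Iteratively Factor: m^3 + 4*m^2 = (m)*(m^2 + 4*m) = m*(m + 4)*(m)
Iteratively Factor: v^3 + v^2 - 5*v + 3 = (v - 1)*(v^2 + 2*v - 3) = (v - 1)^2*(v + 3)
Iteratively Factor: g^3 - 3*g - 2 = (g + 1)*(g^2 - g - 2) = (g - 2)*(g + 1)*(g + 1)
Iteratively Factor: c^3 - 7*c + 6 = (c + 3)*(c^2 - 3*c + 2) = (c - 2)*(c + 3)*(c - 1)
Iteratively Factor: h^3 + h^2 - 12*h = (h - 3)*(h^2 + 4*h) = (h - 3)*(h + 4)*(h)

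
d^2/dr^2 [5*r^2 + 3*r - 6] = 10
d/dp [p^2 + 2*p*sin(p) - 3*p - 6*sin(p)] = 2*p*cos(p) + 2*p + 2*sin(p) - 6*cos(p) - 3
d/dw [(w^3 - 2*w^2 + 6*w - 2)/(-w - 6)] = 2*(-w^3 - 8*w^2 + 12*w - 19)/(w^2 + 12*w + 36)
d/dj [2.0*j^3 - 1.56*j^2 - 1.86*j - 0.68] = 6.0*j^2 - 3.12*j - 1.86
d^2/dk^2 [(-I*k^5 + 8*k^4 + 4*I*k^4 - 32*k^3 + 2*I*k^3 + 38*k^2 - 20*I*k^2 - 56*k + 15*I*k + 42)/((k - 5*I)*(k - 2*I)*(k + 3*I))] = (-2*I*k^9 - 24*k^8 + 30*I*k^7 + k^6*(-1196 - 512*I) + k^5*(2112 - 6*I) + k^4*(-12216 - 8832*I) + k^3*(18880 - 7470*I) + k^2*(-61740 - 14400*I) + k*(132480 - 3528*I) - 58056 - 960*I)/(k^9 - 12*I*k^8 - 15*k^7 - 290*I*k^6 - 885*k^5 - 1992*I*k^4 - 9289*k^3 - 90*I*k^2 - 29700*k + 27000*I)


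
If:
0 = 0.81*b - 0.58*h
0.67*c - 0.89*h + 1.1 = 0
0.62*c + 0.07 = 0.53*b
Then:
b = 1.53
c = 1.19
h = 2.13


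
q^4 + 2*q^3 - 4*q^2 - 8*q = q*(q - 2)*(q + 2)^2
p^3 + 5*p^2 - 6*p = p*(p - 1)*(p + 6)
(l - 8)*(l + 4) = l^2 - 4*l - 32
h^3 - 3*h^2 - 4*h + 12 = (h - 3)*(h - 2)*(h + 2)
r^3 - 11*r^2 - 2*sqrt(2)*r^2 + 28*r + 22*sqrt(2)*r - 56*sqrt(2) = (r - 7)*(r - 4)*(r - 2*sqrt(2))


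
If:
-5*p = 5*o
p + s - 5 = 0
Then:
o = s - 5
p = 5 - s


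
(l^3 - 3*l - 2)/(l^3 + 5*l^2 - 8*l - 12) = (l + 1)/(l + 6)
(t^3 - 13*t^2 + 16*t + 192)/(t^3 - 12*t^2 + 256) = (t + 3)/(t + 4)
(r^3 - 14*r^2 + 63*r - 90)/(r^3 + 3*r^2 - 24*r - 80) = (r^2 - 9*r + 18)/(r^2 + 8*r + 16)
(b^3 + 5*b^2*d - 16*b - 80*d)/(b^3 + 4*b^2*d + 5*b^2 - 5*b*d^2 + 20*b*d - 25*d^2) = (b^2 - 16)/(b^2 - b*d + 5*b - 5*d)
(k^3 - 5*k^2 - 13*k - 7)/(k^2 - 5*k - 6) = (k^2 - 6*k - 7)/(k - 6)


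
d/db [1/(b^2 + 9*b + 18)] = (-2*b - 9)/(b^2 + 9*b + 18)^2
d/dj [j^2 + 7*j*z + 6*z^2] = 2*j + 7*z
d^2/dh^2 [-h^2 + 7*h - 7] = -2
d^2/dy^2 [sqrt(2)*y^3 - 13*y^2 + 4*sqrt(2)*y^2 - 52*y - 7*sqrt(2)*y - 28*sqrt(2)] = 6*sqrt(2)*y - 26 + 8*sqrt(2)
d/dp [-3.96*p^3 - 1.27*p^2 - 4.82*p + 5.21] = -11.88*p^2 - 2.54*p - 4.82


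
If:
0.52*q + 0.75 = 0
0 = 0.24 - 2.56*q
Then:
No Solution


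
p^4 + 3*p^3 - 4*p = p*(p - 1)*(p + 2)^2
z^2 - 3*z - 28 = (z - 7)*(z + 4)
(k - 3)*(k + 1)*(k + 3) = k^3 + k^2 - 9*k - 9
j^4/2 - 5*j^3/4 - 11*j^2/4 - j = j*(j/2 + 1/2)*(j - 4)*(j + 1/2)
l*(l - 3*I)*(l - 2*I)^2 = l^4 - 7*I*l^3 - 16*l^2 + 12*I*l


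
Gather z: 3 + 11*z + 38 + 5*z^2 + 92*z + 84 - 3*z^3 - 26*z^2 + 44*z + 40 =-3*z^3 - 21*z^2 + 147*z + 165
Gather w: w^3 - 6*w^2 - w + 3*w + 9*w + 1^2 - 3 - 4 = w^3 - 6*w^2 + 11*w - 6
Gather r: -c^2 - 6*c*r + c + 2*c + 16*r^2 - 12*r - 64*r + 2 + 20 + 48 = -c^2 + 3*c + 16*r^2 + r*(-6*c - 76) + 70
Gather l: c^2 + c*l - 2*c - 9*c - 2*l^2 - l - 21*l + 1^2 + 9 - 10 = c^2 - 11*c - 2*l^2 + l*(c - 22)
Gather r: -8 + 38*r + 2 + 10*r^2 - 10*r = 10*r^2 + 28*r - 6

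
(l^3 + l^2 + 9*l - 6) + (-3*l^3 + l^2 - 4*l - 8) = -2*l^3 + 2*l^2 + 5*l - 14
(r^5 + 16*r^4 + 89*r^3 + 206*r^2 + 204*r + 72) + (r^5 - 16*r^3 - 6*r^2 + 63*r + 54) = 2*r^5 + 16*r^4 + 73*r^3 + 200*r^2 + 267*r + 126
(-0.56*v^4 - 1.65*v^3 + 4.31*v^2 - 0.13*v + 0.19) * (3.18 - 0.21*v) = 0.1176*v^5 - 1.4343*v^4 - 6.1521*v^3 + 13.7331*v^2 - 0.4533*v + 0.6042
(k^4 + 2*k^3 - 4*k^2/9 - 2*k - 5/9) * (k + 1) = k^5 + 3*k^4 + 14*k^3/9 - 22*k^2/9 - 23*k/9 - 5/9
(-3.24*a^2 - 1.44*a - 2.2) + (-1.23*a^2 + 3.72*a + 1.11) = -4.47*a^2 + 2.28*a - 1.09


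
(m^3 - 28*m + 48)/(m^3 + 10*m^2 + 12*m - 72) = (m - 4)/(m + 6)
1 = 1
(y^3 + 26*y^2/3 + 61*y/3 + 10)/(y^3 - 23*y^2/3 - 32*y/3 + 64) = (3*y^2 + 17*y + 10)/(3*y^2 - 32*y + 64)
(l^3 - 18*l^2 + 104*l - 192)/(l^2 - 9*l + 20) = (l^2 - 14*l + 48)/(l - 5)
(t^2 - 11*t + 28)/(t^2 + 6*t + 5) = (t^2 - 11*t + 28)/(t^2 + 6*t + 5)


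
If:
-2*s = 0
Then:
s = 0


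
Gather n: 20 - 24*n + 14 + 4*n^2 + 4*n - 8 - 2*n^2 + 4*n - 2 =2*n^2 - 16*n + 24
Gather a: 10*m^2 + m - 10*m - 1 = 10*m^2 - 9*m - 1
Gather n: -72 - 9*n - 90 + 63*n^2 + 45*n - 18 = 63*n^2 + 36*n - 180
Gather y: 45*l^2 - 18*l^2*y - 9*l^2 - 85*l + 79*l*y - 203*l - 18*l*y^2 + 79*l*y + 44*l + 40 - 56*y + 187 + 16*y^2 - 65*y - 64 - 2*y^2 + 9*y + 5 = 36*l^2 - 244*l + y^2*(14 - 18*l) + y*(-18*l^2 + 158*l - 112) + 168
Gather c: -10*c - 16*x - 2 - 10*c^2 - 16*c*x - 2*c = -10*c^2 + c*(-16*x - 12) - 16*x - 2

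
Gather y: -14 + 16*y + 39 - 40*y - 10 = 15 - 24*y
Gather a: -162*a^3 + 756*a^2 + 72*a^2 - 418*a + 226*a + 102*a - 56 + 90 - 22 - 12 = -162*a^3 + 828*a^2 - 90*a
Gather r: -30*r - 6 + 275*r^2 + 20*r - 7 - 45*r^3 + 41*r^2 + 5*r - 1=-45*r^3 + 316*r^2 - 5*r - 14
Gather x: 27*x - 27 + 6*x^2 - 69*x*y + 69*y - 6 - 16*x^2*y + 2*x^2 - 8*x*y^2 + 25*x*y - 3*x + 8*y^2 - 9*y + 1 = x^2*(8 - 16*y) + x*(-8*y^2 - 44*y + 24) + 8*y^2 + 60*y - 32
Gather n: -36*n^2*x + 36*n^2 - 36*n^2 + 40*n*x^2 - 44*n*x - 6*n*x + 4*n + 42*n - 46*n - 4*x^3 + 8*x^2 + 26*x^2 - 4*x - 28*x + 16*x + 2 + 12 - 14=-36*n^2*x + n*(40*x^2 - 50*x) - 4*x^3 + 34*x^2 - 16*x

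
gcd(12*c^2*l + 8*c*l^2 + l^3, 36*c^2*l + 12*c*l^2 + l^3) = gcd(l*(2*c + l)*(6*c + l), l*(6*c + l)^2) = 6*c*l + l^2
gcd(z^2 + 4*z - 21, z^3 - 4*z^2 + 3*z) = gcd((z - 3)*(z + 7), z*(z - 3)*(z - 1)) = z - 3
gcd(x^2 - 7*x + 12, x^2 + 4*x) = 1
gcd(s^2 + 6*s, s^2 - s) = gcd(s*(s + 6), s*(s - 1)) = s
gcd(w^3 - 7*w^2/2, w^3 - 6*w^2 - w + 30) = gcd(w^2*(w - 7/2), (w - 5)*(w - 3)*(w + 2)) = 1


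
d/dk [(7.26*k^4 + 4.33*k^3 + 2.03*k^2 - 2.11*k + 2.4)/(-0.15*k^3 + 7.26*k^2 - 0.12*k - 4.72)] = (-1.089*k^6 + 105.4152*k^5 + 29.1267*k^4 - 138.741*k^3 - 45.1578*k^2 - 54.0112*k + 10.2472)/(0.0225*k^6 - 2.178*k^5 + 52.7436*k^4 - 0.3264*k^3 - 68.52*k^2 + 1.1328*k + 22.2784)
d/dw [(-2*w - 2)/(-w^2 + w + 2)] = -2/(w^2 - 4*w + 4)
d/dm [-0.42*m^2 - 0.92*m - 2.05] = -0.84*m - 0.92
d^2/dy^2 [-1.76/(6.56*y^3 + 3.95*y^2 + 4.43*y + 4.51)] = ((69.2736*y + 13.904)*(6.56*y^3 + 3.95*y^2 + 4.43*y + 4.51) - 1.76*(19.68*y^2 + 7.9*y + 4.43)*(39.36*y^2 + 15.8*y + 8.86))/(6.56*y^3 + 3.95*y^2 + 4.43*y + 4.51)^3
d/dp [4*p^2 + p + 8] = 8*p + 1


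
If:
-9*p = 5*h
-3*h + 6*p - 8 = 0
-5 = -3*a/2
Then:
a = 10/3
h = -24/19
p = 40/57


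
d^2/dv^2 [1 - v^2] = -2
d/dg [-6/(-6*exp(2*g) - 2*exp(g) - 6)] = (-18*exp(g) - 3)*exp(g)/(3*exp(2*g) + exp(g) + 3)^2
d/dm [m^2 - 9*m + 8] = 2*m - 9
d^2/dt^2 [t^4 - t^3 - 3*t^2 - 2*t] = 12*t^2 - 6*t - 6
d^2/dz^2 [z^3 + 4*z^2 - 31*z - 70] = 6*z + 8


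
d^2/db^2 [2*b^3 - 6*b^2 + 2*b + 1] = 12*b - 12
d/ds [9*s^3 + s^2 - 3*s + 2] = 27*s^2 + 2*s - 3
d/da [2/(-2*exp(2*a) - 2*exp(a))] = (2*exp(a) + 1)*exp(-a)/(exp(a) + 1)^2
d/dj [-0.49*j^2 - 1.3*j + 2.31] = -0.98*j - 1.3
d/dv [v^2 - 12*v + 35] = 2*v - 12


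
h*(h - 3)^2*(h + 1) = h^4 - 5*h^3 + 3*h^2 + 9*h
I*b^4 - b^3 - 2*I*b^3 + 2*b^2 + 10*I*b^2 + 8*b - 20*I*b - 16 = (b - 2)*(b - 2*I)*(b + 4*I)*(I*b + 1)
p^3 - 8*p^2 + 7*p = p*(p - 7)*(p - 1)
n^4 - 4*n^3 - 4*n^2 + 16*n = n*(n - 4)*(n - 2)*(n + 2)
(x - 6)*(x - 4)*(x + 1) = x^3 - 9*x^2 + 14*x + 24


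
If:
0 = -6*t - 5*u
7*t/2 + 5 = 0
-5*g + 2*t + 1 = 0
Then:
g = -13/35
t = -10/7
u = 12/7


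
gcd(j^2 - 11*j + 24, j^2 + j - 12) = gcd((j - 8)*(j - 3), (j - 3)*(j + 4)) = j - 3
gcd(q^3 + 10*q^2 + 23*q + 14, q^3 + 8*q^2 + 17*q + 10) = q^2 + 3*q + 2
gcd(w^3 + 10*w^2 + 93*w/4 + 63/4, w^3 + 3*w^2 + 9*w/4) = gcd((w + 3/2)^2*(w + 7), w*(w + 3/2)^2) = w^2 + 3*w + 9/4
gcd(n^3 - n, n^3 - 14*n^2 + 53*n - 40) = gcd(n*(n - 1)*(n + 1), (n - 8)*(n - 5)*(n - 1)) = n - 1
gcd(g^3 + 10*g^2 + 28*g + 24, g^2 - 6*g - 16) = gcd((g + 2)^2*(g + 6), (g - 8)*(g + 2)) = g + 2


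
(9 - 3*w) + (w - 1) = 8 - 2*w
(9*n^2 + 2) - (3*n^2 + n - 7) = 6*n^2 - n + 9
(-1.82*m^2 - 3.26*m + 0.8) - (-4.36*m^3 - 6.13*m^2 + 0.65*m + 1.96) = 4.36*m^3 + 4.31*m^2 - 3.91*m - 1.16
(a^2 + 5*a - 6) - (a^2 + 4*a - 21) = a + 15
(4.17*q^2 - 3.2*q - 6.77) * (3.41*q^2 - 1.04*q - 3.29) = 14.2197*q^4 - 15.2488*q^3 - 33.477*q^2 + 17.5688*q + 22.2733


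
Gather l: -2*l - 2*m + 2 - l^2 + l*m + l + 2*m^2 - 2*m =-l^2 + l*(m - 1) + 2*m^2 - 4*m + 2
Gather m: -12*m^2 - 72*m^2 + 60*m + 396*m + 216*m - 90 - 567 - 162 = -84*m^2 + 672*m - 819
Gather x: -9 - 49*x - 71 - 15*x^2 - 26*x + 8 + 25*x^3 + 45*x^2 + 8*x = 25*x^3 + 30*x^2 - 67*x - 72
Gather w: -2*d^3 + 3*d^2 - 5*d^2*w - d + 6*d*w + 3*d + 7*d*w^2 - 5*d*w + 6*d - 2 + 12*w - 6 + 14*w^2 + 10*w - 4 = -2*d^3 + 3*d^2 + 8*d + w^2*(7*d + 14) + w*(-5*d^2 + d + 22) - 12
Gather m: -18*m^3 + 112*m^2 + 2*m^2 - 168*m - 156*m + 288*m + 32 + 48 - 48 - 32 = -18*m^3 + 114*m^2 - 36*m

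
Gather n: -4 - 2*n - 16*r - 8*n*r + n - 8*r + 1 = n*(-8*r - 1) - 24*r - 3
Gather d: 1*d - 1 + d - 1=2*d - 2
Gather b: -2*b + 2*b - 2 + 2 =0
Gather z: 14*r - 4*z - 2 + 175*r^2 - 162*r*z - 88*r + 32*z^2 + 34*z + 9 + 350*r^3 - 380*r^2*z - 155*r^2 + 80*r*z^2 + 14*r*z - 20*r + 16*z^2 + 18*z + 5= 350*r^3 + 20*r^2 - 94*r + z^2*(80*r + 48) + z*(-380*r^2 - 148*r + 48) + 12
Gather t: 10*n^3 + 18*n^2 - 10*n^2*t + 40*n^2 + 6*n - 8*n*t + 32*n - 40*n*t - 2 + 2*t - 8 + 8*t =10*n^3 + 58*n^2 + 38*n + t*(-10*n^2 - 48*n + 10) - 10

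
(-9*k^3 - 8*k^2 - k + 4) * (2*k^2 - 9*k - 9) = -18*k^5 + 65*k^4 + 151*k^3 + 89*k^2 - 27*k - 36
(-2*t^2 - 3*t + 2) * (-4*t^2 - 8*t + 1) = 8*t^4 + 28*t^3 + 14*t^2 - 19*t + 2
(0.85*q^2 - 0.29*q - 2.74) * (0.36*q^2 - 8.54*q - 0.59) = 0.306*q^4 - 7.3634*q^3 + 0.988699999999999*q^2 + 23.5707*q + 1.6166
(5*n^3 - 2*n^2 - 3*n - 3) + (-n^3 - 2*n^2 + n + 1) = 4*n^3 - 4*n^2 - 2*n - 2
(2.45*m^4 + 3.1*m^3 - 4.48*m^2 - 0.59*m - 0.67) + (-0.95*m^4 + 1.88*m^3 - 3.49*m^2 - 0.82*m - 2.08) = 1.5*m^4 + 4.98*m^3 - 7.97*m^2 - 1.41*m - 2.75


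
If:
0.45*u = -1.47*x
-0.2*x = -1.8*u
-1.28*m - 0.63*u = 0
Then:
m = 0.00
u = 0.00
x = 0.00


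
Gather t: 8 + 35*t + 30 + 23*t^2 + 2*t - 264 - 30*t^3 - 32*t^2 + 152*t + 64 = -30*t^3 - 9*t^2 + 189*t - 162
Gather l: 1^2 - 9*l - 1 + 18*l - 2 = 9*l - 2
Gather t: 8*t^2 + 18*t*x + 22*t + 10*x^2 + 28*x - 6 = 8*t^2 + t*(18*x + 22) + 10*x^2 + 28*x - 6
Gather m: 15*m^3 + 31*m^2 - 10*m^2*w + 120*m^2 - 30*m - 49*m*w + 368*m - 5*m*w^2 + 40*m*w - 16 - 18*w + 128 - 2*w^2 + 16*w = 15*m^3 + m^2*(151 - 10*w) + m*(-5*w^2 - 9*w + 338) - 2*w^2 - 2*w + 112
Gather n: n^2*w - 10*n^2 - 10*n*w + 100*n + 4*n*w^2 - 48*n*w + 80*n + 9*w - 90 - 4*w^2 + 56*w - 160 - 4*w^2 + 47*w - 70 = n^2*(w - 10) + n*(4*w^2 - 58*w + 180) - 8*w^2 + 112*w - 320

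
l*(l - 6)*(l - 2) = l^3 - 8*l^2 + 12*l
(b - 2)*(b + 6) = b^2 + 4*b - 12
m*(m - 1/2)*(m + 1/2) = m^3 - m/4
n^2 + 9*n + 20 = (n + 4)*(n + 5)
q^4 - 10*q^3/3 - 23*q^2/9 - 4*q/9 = q*(q - 4)*(q + 1/3)^2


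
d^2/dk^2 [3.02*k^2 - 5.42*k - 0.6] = 6.04000000000000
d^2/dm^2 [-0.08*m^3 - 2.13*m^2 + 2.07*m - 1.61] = -0.48*m - 4.26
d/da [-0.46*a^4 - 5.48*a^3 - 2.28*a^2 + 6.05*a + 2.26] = -1.84*a^3 - 16.44*a^2 - 4.56*a + 6.05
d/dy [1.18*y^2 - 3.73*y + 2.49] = 2.36*y - 3.73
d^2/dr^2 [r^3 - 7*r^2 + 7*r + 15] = 6*r - 14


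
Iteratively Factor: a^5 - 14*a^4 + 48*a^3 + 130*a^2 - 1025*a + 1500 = (a - 5)*(a^4 - 9*a^3 + 3*a^2 + 145*a - 300) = (a - 5)^2*(a^3 - 4*a^2 - 17*a + 60) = (a - 5)^2*(a - 3)*(a^2 - a - 20) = (a - 5)^3*(a - 3)*(a + 4)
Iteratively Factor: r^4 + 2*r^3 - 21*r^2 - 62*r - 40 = (r + 1)*(r^3 + r^2 - 22*r - 40) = (r + 1)*(r + 4)*(r^2 - 3*r - 10) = (r + 1)*(r + 2)*(r + 4)*(r - 5)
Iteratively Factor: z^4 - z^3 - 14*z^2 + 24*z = (z - 2)*(z^3 + z^2 - 12*z) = z*(z - 2)*(z^2 + z - 12) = z*(z - 2)*(z + 4)*(z - 3)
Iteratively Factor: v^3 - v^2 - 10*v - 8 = (v + 2)*(v^2 - 3*v - 4) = (v - 4)*(v + 2)*(v + 1)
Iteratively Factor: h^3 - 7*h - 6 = (h + 2)*(h^2 - 2*h - 3) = (h + 1)*(h + 2)*(h - 3)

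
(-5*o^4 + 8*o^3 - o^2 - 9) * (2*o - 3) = -10*o^5 + 31*o^4 - 26*o^3 + 3*o^2 - 18*o + 27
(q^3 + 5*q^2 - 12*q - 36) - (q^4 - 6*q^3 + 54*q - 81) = -q^4 + 7*q^3 + 5*q^2 - 66*q + 45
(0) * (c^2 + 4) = 0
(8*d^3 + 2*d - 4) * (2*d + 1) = 16*d^4 + 8*d^3 + 4*d^2 - 6*d - 4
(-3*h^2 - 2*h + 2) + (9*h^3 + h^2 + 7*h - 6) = 9*h^3 - 2*h^2 + 5*h - 4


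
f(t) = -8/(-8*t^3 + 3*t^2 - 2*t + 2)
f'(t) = -8*(24*t^2 - 6*t + 2)/(-8*t^3 + 3*t^2 - 2*t + 2)^2 = 16*(-12*t^2 + 3*t - 1)/(8*t^3 - 3*t^2 + 2*t - 2)^2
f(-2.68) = -0.04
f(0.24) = -5.06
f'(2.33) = -0.12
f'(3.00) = -0.04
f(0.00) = -4.00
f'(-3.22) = -0.02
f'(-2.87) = -0.04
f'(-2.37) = -0.07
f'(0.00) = -4.00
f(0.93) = 2.16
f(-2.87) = -0.04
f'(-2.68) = -0.05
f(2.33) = 0.09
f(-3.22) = -0.03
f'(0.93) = -10.04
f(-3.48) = -0.02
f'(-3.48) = -0.02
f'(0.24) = -6.21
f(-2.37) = -0.06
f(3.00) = 0.04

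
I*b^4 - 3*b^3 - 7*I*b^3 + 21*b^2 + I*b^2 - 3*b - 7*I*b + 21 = (b - 7)*(b + I)*(b + 3*I)*(I*b + 1)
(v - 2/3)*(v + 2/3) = v^2 - 4/9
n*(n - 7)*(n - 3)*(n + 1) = n^4 - 9*n^3 + 11*n^2 + 21*n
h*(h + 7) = h^2 + 7*h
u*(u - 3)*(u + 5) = u^3 + 2*u^2 - 15*u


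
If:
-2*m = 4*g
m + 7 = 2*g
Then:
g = 7/4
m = -7/2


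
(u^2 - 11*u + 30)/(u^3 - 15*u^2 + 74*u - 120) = 1/(u - 4)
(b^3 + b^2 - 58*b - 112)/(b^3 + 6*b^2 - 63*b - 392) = (b + 2)/(b + 7)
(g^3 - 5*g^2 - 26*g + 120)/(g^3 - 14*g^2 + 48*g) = (g^2 + g - 20)/(g*(g - 8))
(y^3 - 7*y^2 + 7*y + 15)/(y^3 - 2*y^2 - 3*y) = (y - 5)/y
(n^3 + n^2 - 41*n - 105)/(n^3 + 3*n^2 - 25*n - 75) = (n - 7)/(n - 5)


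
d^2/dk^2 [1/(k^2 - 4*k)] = 2*(-k*(k - 4) + 4*(k - 2)^2)/(k^3*(k - 4)^3)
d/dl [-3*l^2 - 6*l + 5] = -6*l - 6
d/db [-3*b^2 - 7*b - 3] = -6*b - 7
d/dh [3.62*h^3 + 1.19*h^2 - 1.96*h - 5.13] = 10.86*h^2 + 2.38*h - 1.96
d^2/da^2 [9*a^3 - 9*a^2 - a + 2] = 54*a - 18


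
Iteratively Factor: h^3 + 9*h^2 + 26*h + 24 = (h + 2)*(h^2 + 7*h + 12) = (h + 2)*(h + 3)*(h + 4)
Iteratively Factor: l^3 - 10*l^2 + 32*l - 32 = (l - 4)*(l^2 - 6*l + 8) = (l - 4)^2*(l - 2)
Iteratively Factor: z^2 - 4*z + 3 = (z - 3)*(z - 1)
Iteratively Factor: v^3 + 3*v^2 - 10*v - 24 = (v + 4)*(v^2 - v - 6) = (v - 3)*(v + 4)*(v + 2)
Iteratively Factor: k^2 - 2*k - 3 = (k + 1)*(k - 3)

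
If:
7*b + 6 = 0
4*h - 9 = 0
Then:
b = -6/7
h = 9/4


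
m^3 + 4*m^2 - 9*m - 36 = (m - 3)*(m + 3)*(m + 4)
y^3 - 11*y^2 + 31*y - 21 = (y - 7)*(y - 3)*(y - 1)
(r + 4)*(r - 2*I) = r^2 + 4*r - 2*I*r - 8*I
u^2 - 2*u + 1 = (u - 1)^2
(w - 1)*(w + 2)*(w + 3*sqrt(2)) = w^3 + w^2 + 3*sqrt(2)*w^2 - 2*w + 3*sqrt(2)*w - 6*sqrt(2)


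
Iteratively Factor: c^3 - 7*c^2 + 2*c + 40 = (c + 2)*(c^2 - 9*c + 20) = (c - 5)*(c + 2)*(c - 4)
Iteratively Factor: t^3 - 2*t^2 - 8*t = (t - 4)*(t^2 + 2*t) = (t - 4)*(t + 2)*(t)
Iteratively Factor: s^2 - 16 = (s - 4)*(s + 4)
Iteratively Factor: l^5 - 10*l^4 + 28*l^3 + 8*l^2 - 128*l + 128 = (l - 2)*(l^4 - 8*l^3 + 12*l^2 + 32*l - 64) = (l - 4)*(l - 2)*(l^3 - 4*l^2 - 4*l + 16) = (l - 4)*(l - 2)^2*(l^2 - 2*l - 8) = (l - 4)^2*(l - 2)^2*(l + 2)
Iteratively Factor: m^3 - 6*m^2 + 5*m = (m - 1)*(m^2 - 5*m) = m*(m - 1)*(m - 5)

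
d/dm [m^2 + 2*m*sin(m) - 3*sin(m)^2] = 2*m*cos(m) + 2*m + 2*sin(m) - 3*sin(2*m)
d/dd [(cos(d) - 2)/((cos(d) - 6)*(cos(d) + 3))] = (cos(d)^2 - 4*cos(d) + 24)*sin(d)/((cos(d) - 6)^2*(cos(d) + 3)^2)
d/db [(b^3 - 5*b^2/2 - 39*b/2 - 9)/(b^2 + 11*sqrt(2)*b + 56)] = ((2*b + 11*sqrt(2))*(-2*b^3 + 5*b^2 + 39*b + 18) + (b^2 + 11*sqrt(2)*b + 56)*(6*b^2 - 10*b - 39))/(2*(b^2 + 11*sqrt(2)*b + 56)^2)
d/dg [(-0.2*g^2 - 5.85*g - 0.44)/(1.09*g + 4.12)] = (-0.218*g^2 - 1.648*g - 23.6224)/(1.1881*g^2 + 8.9816*g + 16.9744)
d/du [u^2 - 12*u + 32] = 2*u - 12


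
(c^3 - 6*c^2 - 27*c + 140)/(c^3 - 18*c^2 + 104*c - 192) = (c^2 - 2*c - 35)/(c^2 - 14*c + 48)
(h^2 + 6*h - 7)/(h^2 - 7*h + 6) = (h + 7)/(h - 6)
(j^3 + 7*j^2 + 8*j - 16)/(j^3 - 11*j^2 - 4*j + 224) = (j^2 + 3*j - 4)/(j^2 - 15*j + 56)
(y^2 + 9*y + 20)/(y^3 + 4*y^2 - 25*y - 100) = 1/(y - 5)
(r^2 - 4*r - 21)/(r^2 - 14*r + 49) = (r + 3)/(r - 7)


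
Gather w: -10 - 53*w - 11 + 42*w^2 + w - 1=42*w^2 - 52*w - 22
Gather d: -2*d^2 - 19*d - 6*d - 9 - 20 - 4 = -2*d^2 - 25*d - 33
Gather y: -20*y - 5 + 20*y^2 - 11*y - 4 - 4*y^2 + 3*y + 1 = 16*y^2 - 28*y - 8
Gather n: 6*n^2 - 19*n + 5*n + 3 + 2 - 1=6*n^2 - 14*n + 4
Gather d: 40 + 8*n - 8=8*n + 32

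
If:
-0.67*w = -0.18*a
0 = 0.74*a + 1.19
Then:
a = -1.61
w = -0.43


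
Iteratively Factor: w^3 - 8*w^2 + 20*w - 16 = (w - 2)*(w^2 - 6*w + 8) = (w - 2)^2*(w - 4)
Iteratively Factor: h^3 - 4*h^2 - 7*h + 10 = (h - 1)*(h^2 - 3*h - 10) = (h - 5)*(h - 1)*(h + 2)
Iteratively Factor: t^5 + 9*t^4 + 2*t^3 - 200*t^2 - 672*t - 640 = (t + 2)*(t^4 + 7*t^3 - 12*t^2 - 176*t - 320) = (t + 2)*(t + 4)*(t^3 + 3*t^2 - 24*t - 80) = (t + 2)*(t + 4)^2*(t^2 - t - 20) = (t + 2)*(t + 4)^3*(t - 5)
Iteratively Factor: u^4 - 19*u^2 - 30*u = (u - 5)*(u^3 + 5*u^2 + 6*u) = (u - 5)*(u + 3)*(u^2 + 2*u) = u*(u - 5)*(u + 3)*(u + 2)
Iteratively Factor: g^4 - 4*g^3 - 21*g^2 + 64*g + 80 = (g - 5)*(g^3 + g^2 - 16*g - 16) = (g - 5)*(g + 4)*(g^2 - 3*g - 4) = (g - 5)*(g + 1)*(g + 4)*(g - 4)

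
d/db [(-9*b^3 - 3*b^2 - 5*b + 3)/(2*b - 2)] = (-9*b^3 + 12*b^2 + 3*b + 1)/(b^2 - 2*b + 1)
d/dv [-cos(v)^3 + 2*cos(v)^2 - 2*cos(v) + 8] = (3*cos(v)^2 - 4*cos(v) + 2)*sin(v)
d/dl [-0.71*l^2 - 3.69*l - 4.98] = -1.42*l - 3.69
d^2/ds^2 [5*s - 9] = 0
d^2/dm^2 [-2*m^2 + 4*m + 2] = -4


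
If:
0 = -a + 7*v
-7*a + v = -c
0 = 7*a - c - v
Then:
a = 7*v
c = 48*v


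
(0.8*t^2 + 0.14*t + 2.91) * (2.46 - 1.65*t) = -1.32*t^3 + 1.737*t^2 - 4.4571*t + 7.1586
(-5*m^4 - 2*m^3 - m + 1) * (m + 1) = -5*m^5 - 7*m^4 - 2*m^3 - m^2 + 1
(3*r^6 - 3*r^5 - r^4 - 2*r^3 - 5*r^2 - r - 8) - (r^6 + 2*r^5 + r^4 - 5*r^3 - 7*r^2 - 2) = 2*r^6 - 5*r^5 - 2*r^4 + 3*r^3 + 2*r^2 - r - 6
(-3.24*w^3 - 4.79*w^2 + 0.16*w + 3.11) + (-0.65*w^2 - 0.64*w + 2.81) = -3.24*w^3 - 5.44*w^2 - 0.48*w + 5.92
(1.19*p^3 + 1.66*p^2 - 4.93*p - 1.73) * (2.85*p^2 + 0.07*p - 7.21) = 3.3915*p^5 + 4.8143*p^4 - 22.5142*p^3 - 17.2442*p^2 + 35.4242*p + 12.4733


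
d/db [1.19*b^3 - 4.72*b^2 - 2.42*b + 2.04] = 3.57*b^2 - 9.44*b - 2.42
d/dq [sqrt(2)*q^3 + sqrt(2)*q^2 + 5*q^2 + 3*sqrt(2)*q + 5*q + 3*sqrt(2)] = 3*sqrt(2)*q^2 + 2*sqrt(2)*q + 10*q + 3*sqrt(2) + 5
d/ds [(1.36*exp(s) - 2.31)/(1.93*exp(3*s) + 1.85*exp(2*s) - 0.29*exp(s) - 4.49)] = (-5.2496*exp(3*s) + 10.8589*exp(2*s) + 8.547*exp(s) - 6.7763)*exp(s)/(3.7249*exp(6*s) + 7.141*exp(5*s) + 2.3031*exp(4*s) - 18.4044*exp(3*s) - 16.5289*exp(2*s) + 2.6042*exp(s) + 20.1601)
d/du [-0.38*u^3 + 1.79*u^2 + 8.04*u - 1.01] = -1.14*u^2 + 3.58*u + 8.04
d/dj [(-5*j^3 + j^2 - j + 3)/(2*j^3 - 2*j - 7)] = (-2*j^4 + 24*j^3 + 85*j^2 - 14*j + 13)/(4*j^6 - 8*j^4 - 28*j^3 + 4*j^2 + 28*j + 49)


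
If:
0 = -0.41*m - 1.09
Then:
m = -2.66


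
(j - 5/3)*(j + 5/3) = j^2 - 25/9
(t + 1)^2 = t^2 + 2*t + 1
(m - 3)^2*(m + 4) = m^3 - 2*m^2 - 15*m + 36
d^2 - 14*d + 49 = (d - 7)^2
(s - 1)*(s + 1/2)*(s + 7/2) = s^3 + 3*s^2 - 9*s/4 - 7/4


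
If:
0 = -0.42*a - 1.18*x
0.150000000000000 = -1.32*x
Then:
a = 0.32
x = -0.11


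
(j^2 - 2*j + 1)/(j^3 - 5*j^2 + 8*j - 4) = (j - 1)/(j^2 - 4*j + 4)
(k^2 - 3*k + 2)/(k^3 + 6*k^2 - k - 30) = (k - 1)/(k^2 + 8*k + 15)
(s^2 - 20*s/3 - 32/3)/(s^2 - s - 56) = (s + 4/3)/(s + 7)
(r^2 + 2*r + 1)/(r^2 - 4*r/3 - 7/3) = 3*(r + 1)/(3*r - 7)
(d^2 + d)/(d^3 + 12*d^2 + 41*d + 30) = d/(d^2 + 11*d + 30)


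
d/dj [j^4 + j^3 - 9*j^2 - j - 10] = 4*j^3 + 3*j^2 - 18*j - 1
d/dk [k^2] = 2*k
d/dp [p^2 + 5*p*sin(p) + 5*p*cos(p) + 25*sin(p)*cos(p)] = 5*sqrt(2)*p*cos(p + pi/4) + 2*p + 5*sqrt(2)*sin(p + pi/4) + 25*cos(2*p)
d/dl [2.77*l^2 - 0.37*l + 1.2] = 5.54*l - 0.37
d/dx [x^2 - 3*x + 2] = 2*x - 3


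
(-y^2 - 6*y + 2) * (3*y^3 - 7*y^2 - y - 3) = -3*y^5 - 11*y^4 + 49*y^3 - 5*y^2 + 16*y - 6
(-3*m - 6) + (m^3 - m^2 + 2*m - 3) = m^3 - m^2 - m - 9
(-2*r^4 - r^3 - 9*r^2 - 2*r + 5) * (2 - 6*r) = 12*r^5 + 2*r^4 + 52*r^3 - 6*r^2 - 34*r + 10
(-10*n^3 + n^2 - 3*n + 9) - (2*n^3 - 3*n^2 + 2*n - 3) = -12*n^3 + 4*n^2 - 5*n + 12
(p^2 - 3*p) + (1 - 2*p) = p^2 - 5*p + 1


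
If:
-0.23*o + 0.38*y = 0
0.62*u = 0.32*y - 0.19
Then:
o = 1.65217391304348*y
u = 0.516129032258065*y - 0.306451612903226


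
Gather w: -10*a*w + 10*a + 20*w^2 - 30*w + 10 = 10*a + 20*w^2 + w*(-10*a - 30) + 10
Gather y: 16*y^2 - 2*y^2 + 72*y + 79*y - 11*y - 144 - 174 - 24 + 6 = 14*y^2 + 140*y - 336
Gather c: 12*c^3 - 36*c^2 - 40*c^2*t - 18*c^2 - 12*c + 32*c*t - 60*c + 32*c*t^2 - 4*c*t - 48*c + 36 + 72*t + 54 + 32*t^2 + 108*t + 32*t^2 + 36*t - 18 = 12*c^3 + c^2*(-40*t - 54) + c*(32*t^2 + 28*t - 120) + 64*t^2 + 216*t + 72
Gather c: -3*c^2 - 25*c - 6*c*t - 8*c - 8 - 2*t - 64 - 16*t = -3*c^2 + c*(-6*t - 33) - 18*t - 72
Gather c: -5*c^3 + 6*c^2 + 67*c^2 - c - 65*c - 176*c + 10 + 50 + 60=-5*c^3 + 73*c^2 - 242*c + 120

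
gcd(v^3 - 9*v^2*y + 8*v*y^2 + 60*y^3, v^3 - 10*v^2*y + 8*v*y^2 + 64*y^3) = v + 2*y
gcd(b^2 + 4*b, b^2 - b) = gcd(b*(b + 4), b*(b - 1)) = b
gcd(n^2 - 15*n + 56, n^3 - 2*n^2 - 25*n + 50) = 1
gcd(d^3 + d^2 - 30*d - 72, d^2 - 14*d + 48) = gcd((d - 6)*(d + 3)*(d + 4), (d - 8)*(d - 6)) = d - 6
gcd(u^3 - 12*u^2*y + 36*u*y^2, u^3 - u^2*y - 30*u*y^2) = -u^2 + 6*u*y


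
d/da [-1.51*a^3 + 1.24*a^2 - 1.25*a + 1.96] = -4.53*a^2 + 2.48*a - 1.25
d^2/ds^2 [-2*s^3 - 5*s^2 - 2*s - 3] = -12*s - 10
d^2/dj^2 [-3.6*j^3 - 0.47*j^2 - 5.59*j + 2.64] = -21.6*j - 0.94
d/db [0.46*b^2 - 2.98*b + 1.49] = 0.92*b - 2.98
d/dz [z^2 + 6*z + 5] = 2*z + 6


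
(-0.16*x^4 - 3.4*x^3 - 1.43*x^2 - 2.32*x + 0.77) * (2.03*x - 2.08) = -0.3248*x^5 - 6.5692*x^4 + 4.1691*x^3 - 1.7352*x^2 + 6.3887*x - 1.6016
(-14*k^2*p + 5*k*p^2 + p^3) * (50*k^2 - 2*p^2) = -700*k^4*p + 250*k^3*p^2 + 78*k^2*p^3 - 10*k*p^4 - 2*p^5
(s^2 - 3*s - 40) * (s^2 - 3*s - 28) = s^4 - 6*s^3 - 59*s^2 + 204*s + 1120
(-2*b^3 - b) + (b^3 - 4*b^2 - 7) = -b^3 - 4*b^2 - b - 7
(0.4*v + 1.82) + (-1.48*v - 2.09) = -1.08*v - 0.27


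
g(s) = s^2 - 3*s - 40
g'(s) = 2*s - 3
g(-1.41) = -33.78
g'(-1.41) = -5.82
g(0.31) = -40.83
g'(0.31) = -2.38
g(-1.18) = -35.07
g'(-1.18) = -5.36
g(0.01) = -40.03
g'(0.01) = -2.98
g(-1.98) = -30.14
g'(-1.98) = -6.96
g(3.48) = -38.33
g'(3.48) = 3.96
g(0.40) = -41.04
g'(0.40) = -2.20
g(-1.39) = -33.90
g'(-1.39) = -5.78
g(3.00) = -40.00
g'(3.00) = 3.00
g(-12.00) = 140.00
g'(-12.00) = -27.00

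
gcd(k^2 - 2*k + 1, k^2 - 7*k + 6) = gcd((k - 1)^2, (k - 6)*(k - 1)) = k - 1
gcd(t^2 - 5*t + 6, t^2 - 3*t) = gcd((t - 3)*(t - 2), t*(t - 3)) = t - 3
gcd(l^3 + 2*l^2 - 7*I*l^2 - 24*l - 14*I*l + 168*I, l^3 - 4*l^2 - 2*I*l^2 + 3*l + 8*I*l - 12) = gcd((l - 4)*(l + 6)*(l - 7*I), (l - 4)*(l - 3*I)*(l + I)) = l - 4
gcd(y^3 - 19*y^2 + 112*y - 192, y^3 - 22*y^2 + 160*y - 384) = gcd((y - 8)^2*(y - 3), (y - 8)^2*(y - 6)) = y^2 - 16*y + 64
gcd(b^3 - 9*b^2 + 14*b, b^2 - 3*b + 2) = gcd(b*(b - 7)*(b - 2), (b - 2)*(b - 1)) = b - 2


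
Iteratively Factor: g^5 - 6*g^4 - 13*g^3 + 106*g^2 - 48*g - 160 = (g - 5)*(g^4 - g^3 - 18*g^2 + 16*g + 32) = (g - 5)*(g - 2)*(g^3 + g^2 - 16*g - 16) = (g - 5)*(g - 2)*(g + 4)*(g^2 - 3*g - 4) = (g - 5)*(g - 4)*(g - 2)*(g + 4)*(g + 1)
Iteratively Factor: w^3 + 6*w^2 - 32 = (w + 4)*(w^2 + 2*w - 8) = (w - 2)*(w + 4)*(w + 4)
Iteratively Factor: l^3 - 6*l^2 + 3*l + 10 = (l - 5)*(l^2 - l - 2) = (l - 5)*(l + 1)*(l - 2)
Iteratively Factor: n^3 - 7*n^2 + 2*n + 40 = (n - 5)*(n^2 - 2*n - 8) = (n - 5)*(n + 2)*(n - 4)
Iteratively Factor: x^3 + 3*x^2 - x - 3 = (x + 1)*(x^2 + 2*x - 3) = (x + 1)*(x + 3)*(x - 1)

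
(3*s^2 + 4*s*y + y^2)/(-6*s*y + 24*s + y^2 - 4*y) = (3*s^2 + 4*s*y + y^2)/(-6*s*y + 24*s + y^2 - 4*y)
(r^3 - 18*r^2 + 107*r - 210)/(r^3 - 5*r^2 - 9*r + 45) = (r^2 - 13*r + 42)/(r^2 - 9)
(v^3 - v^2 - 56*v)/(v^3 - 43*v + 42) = v*(v - 8)/(v^2 - 7*v + 6)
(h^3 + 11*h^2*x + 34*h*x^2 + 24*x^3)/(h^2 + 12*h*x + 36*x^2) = (h^2 + 5*h*x + 4*x^2)/(h + 6*x)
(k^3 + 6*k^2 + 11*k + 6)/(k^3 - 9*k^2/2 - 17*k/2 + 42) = 2*(k^2 + 3*k + 2)/(2*k^2 - 15*k + 28)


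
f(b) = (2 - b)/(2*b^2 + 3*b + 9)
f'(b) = (2 - b)*(-4*b - 3)/(2*b^2 + 3*b + 9)^2 - 1/(2*b^2 + 3*b + 9) = (-2*b^2 - 3*b + (b - 2)*(4*b + 3) - 9)/(2*b^2 + 3*b + 9)^2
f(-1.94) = 0.37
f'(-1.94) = 0.07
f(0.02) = 0.22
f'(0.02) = -0.18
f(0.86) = 0.09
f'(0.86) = -0.12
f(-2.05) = 0.36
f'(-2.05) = 0.08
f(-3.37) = 0.25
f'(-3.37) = 0.07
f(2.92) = -0.03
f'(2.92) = -0.02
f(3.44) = -0.03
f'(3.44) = -0.01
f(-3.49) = 0.24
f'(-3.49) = 0.07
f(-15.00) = 0.04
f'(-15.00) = 0.00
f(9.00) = -0.04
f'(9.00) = 0.00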